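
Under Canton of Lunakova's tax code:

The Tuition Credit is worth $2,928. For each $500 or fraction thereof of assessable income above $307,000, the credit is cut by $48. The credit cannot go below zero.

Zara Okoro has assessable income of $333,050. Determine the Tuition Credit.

Tuition Credit: income exceeds $307,000 by $26,050, which is 53 full-or-partial $500 increments; reduction = 53 × $48 = $2,544, leaving $384.

$384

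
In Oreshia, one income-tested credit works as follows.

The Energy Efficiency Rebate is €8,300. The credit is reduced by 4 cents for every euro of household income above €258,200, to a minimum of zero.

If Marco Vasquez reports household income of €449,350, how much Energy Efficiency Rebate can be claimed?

€654

Energy Efficiency Rebate: 4% of the €191,150 excess over €258,200 is €7,646; credit = €8,300 − €7,646 = €654.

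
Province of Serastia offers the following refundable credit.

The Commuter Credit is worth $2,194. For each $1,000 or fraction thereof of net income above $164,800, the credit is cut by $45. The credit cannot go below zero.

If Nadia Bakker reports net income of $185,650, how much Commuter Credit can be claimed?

$1,249

Commuter Credit: income exceeds $164,800 by $20,850, which is 21 full-or-partial $1,000 increments; reduction = 21 × $45 = $945, leaving $1,249.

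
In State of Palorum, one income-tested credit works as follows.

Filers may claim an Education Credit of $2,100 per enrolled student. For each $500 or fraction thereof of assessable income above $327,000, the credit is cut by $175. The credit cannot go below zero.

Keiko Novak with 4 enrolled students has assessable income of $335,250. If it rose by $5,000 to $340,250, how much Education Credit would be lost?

At $335,250 — base = 4 × $2,100 = $8,400. income exceeds $327,000 by $8,250, which is 17 full-or-partial $500 increments; reduction = 17 × $175 = $2,975, leaving $5,425.
At $340,250 — base = 4 × $2,100 = $8,400. income exceeds $327,000 by $13,250, which is 27 full-or-partial $500 increments; reduction = 27 × $175 = $4,725, leaving $3,675.
Lost: $5,425 − $3,675 = $1,750.

$1,750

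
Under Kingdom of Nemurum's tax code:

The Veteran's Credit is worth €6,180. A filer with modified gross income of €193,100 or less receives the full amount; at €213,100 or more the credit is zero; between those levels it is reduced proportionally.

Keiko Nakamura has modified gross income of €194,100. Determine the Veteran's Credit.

€5,871

Veteran's Credit: €194,100 is €1,000 into a €20,000 phase-out range, leaving 19,000/20,000 of the credit: €6,180 × 19,000/20,000 = €5,871.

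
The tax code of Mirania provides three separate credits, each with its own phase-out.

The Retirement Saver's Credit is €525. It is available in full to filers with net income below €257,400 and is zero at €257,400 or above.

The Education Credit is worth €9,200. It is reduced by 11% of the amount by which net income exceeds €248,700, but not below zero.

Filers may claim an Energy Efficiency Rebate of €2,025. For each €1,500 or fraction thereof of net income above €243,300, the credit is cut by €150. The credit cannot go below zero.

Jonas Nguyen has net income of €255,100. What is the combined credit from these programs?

Retirement Saver's Credit: €255,100 is below the €257,400 cutoff, so the full €525 applies.
Education Credit: 11% of the €6,400 excess over €248,700 is €704; credit = €9,200 − €704 = €8,496.
Energy Efficiency Rebate: income exceeds €243,300 by €11,800, which is 8 full-or-partial €1,500 increments; reduction = 8 × €150 = €1,200, leaving €825.
Total: €525 + €8,496 + €825 = €9,846.

€9,846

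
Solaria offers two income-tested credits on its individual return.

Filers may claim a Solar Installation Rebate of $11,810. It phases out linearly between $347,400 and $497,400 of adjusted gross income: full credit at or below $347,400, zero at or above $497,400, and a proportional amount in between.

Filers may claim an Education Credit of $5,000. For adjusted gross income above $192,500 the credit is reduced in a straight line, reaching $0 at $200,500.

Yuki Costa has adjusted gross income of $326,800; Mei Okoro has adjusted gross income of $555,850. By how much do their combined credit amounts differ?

Yuki ($326,800): Solar Installation Rebate: $326,800 is at or below the $347,400 threshold, so the full $11,810 applies. Education Credit: $326,800 is at or above $200,500, so the credit is $0. total $11,810 + $0 = $11,810
Mei ($555,850): Solar Installation Rebate: $555,850 is at or above $497,400, so the credit is $0. Education Credit: $555,850 is at or above $200,500, so the credit is $0. total $0 + $0 = $0
Difference: |$11,810 − $0| = $11,810.

$11,810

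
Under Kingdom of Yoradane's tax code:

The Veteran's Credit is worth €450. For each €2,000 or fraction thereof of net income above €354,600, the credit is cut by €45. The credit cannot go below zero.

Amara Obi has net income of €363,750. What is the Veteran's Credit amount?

Veteran's Credit: income exceeds €354,600 by €9,150, which is 5 full-or-partial €2,000 increments; reduction = 5 × €45 = €225, leaving €225.

€225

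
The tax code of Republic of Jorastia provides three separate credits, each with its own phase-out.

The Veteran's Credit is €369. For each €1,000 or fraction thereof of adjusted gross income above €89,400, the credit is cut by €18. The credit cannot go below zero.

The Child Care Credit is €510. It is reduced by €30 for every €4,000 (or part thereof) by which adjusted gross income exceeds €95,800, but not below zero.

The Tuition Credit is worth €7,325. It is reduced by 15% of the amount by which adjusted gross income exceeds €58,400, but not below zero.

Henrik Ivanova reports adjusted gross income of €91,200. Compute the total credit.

€3,248

Veteran's Credit: income exceeds €89,400 by €1,800, which is 2 full-or-partial €1,000 increments; reduction = 2 × €18 = €36, leaving €333.
Child Care Credit: €91,200 is at or below the €95,800 threshold, so the full €510 applies.
Tuition Credit: 15% of the €32,800 excess over €58,400 is €4,920; credit = €7,325 − €4,920 = €2,405.
Total: €333 + €510 + €2,405 = €3,248.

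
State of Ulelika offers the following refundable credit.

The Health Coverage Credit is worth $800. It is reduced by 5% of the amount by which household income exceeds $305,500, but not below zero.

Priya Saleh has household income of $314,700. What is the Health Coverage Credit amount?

$340

Health Coverage Credit: 5% of the $9,200 excess over $305,500 is $460; credit = $800 − $460 = $340.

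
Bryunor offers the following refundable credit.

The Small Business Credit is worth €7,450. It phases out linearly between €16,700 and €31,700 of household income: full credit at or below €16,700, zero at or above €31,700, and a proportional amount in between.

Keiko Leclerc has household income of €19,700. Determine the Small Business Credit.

€5,960

Small Business Credit: €19,700 is €3,000 into a €15,000 phase-out range, leaving 12,000/15,000 of the credit: €7,450 × 12,000/15,000 = €5,960.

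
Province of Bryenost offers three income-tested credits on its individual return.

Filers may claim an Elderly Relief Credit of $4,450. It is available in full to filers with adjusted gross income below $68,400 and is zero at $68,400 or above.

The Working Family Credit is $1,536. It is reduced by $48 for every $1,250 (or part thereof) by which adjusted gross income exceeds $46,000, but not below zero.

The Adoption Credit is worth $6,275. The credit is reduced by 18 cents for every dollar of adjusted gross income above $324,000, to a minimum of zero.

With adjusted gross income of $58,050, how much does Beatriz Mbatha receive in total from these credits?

$11,781

Elderly Relief Credit: $58,050 is below the $68,400 cutoff, so the full $4,450 applies.
Working Family Credit: income exceeds $46,000 by $12,050, which is 10 full-or-partial $1,250 increments; reduction = 10 × $48 = $480, leaving $1,056.
Adoption Credit: $58,050 is at or below the $324,000 threshold, so the full $6,275 applies.
Total: $4,450 + $1,056 + $6,275 = $11,781.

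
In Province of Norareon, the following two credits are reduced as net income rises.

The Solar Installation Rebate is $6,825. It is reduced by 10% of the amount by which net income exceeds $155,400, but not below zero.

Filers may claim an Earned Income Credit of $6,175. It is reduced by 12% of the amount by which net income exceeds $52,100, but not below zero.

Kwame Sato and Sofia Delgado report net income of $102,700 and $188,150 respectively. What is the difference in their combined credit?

$3,378

Kwame ($102,700): Solar Installation Rebate: $102,700 is at or below the $155,400 threshold, so the full $6,825 applies. Earned Income Credit: 12% of the $50,600 excess over $52,100 is $6,072; credit = $6,175 − $6,072 = $103. total $6,825 + $103 = $6,928
Sofia ($188,150): Solar Installation Rebate: 10% of the $32,750 excess over $155,400 is $3,275; credit = $6,825 − $3,275 = $3,550. Earned Income Credit: 12% of the $136,050 excess over $52,100 is $16,326 ≥ base, so the credit is $0. total $3,550 + $0 = $3,550
Difference: |$6,928 − $3,550| = $3,378.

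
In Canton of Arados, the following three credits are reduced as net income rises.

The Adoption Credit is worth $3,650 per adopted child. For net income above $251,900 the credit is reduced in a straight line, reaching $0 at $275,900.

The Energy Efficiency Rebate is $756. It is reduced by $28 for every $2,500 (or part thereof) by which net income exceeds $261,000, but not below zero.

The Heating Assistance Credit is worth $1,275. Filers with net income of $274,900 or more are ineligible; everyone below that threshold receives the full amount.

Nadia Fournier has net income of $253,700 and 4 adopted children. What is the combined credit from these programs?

Adoption Credit: base = 4 × $3,650 = $14,600. $253,700 is $1,800 into a $24,000 phase-out range, leaving 22,200/24,000 of the credit: $14,600 × 22,200/24,000 = $13,505.
Energy Efficiency Rebate: $253,700 is at or below the $261,000 threshold, so the full $756 applies.
Heating Assistance Credit: $253,700 is below the $274,900 cutoff, so the full $1,275 applies.
Total: $13,505 + $756 + $1,275 = $15,536.

$15,536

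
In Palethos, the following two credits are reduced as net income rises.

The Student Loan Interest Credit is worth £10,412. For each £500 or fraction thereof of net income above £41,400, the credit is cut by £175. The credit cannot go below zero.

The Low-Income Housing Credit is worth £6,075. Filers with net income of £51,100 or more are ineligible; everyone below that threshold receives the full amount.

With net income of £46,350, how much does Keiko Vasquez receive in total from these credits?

£14,737

Student Loan Interest Credit: income exceeds £41,400 by £4,950, which is 10 full-or-partial £500 increments; reduction = 10 × £175 = £1,750, leaving £8,662.
Low-Income Housing Credit: £46,350 is below the £51,100 cutoff, so the full £6,075 applies.
Total: £8,662 + £6,075 = £14,737.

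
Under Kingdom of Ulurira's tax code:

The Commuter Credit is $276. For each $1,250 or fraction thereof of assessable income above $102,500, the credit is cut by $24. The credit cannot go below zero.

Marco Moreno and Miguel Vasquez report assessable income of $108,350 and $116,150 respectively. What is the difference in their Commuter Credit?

Marco ($108,350): Commuter Credit: income exceeds $102,500 by $5,850, which is 5 full-or-partial $1,250 increments; reduction = 5 × $24 = $120, leaving $156.
Miguel ($116,150): Commuter Credit: income exceeds $102,500 by $13,650, which is 11 full-or-partial $1,250 increments; reduction = 11 × $24 = $264, leaving $12.
Difference: |$156 − $12| = $144.

$144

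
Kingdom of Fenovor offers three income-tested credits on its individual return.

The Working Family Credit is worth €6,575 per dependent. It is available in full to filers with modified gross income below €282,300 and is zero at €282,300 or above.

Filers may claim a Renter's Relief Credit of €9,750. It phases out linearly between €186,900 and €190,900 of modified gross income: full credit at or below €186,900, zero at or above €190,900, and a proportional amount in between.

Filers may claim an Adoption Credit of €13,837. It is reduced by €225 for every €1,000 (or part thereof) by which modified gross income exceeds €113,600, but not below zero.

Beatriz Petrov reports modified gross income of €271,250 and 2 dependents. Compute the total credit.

Working Family Credit: base = 2 × €6,575 = €13,150. €271,250 is below the €282,300 cutoff, so the full €13,150 applies.
Renter's Relief Credit: €271,250 is at or above €190,900, so the credit is €0.
Adoption Credit: income exceeds €113,600 by €157,650 → 158 increments × €225 = €35,550 ≥ base, so the credit is €0.
Total: €13,150 + €0 + €0 = €13,150.

€13,150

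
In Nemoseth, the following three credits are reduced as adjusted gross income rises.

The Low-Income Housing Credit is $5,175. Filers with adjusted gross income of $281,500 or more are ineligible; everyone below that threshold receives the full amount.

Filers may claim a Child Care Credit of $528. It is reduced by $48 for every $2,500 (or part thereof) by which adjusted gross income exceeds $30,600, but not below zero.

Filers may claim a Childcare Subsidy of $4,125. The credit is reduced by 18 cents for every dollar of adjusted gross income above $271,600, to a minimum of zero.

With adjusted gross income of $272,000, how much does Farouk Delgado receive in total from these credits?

$9,228

Low-Income Housing Credit: $272,000 is below the $281,500 cutoff, so the full $5,175 applies.
Child Care Credit: income exceeds $30,600 by $241,400 → 97 increments × $48 = $4,656 ≥ base, so the credit is $0.
Childcare Subsidy: 18% of the $400 excess over $271,600 is $72; credit = $4,125 − $72 = $4,053.
Total: $5,175 + $0 + $4,053 = $9,228.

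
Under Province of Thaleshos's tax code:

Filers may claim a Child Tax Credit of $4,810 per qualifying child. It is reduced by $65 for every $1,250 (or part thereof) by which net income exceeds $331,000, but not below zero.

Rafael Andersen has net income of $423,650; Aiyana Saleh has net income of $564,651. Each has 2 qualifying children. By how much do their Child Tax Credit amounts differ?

Rafael ($423,650): Child Tax Credit: base = 2 × $4,810 = $9,620. income exceeds $331,000 by $92,650, which is 75 full-or-partial $1,250 increments; reduction = 75 × $65 = $4,875, leaving $4,745.
Aiyana ($564,651): Child Tax Credit: base = 2 × $4,810 = $9,620. income exceeds $331,000 by $233,651 → 187 increments × $65 = $12,155 ≥ base, so the credit is $0.
Difference: |$4,745 − $0| = $4,745.

$4,745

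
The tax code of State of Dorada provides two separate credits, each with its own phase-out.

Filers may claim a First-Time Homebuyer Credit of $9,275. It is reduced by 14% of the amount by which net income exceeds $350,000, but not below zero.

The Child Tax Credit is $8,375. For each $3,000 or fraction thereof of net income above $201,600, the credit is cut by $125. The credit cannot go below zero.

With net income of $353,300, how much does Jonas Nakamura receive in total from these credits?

First-Time Homebuyer Credit: 14% of the $3,300 excess over $350,000 is $462; credit = $9,275 − $462 = $8,813.
Child Tax Credit: income exceeds $201,600 by $151,700, which is 51 full-or-partial $3,000 increments; reduction = 51 × $125 = $6,375, leaving $2,000.
Total: $8,813 + $2,000 = $10,813.

$10,813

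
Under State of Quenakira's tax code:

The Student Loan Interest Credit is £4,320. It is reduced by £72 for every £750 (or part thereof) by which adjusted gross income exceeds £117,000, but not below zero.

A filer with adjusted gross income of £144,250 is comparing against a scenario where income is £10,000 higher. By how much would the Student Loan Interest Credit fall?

£936

At £144,250 — income exceeds £117,000 by £27,250, which is 37 full-or-partial £750 increments; reduction = 37 × £72 = £2,664, leaving £1,656.
At £154,250 — income exceeds £117,000 by £37,250, which is 50 full-or-partial £750 increments; reduction = 50 × £72 = £3,600, leaving £720.
Lost: £1,656 − £720 = £936.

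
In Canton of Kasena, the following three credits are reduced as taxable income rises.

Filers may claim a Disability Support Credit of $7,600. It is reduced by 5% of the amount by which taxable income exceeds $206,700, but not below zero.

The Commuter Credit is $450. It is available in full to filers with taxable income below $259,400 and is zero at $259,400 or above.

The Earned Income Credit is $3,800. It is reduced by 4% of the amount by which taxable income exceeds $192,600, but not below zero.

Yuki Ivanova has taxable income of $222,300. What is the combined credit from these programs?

Disability Support Credit: 5% of the $15,600 excess over $206,700 is $780; credit = $7,600 − $780 = $6,820.
Commuter Credit: $222,300 is below the $259,400 cutoff, so the full $450 applies.
Earned Income Credit: 4% of the $29,700 excess over $192,600 is $1,188; credit = $3,800 − $1,188 = $2,612.
Total: $6,820 + $450 + $2,612 = $9,882.

$9,882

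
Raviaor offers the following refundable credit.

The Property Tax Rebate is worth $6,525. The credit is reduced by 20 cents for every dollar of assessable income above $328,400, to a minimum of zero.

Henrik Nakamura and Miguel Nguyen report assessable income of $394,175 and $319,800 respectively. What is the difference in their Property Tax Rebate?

Henrik ($394,175): Property Tax Rebate: 20% of the $65,775 excess over $328,400 is $13,155 ≥ base, so the credit is $0.
Miguel ($319,800): Property Tax Rebate: $319,800 is at or below the $328,400 threshold, so the full $6,525 applies.
Difference: |$0 − $6,525| = $6,525.

$6,525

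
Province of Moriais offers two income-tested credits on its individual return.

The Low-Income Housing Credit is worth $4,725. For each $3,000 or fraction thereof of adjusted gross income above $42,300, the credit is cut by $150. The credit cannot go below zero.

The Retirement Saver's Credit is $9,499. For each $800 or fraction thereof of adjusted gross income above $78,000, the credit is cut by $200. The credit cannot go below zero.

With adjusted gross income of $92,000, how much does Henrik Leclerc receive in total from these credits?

$8,074

Low-Income Housing Credit: income exceeds $42,300 by $49,700, which is 17 full-or-partial $3,000 increments; reduction = 17 × $150 = $2,550, leaving $2,175.
Retirement Saver's Credit: income exceeds $78,000 by $14,000, which is 18 full-or-partial $800 increments; reduction = 18 × $200 = $3,600, leaving $5,899.
Total: $2,175 + $5,899 = $8,074.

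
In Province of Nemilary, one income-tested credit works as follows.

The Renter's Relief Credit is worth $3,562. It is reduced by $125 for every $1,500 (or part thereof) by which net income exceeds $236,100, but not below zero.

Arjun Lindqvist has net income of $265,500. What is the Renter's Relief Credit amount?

Renter's Relief Credit: income exceeds $236,100 by $29,400, which is 20 full-or-partial $1,500 increments; reduction = 20 × $125 = $2,500, leaving $1,062.

$1,062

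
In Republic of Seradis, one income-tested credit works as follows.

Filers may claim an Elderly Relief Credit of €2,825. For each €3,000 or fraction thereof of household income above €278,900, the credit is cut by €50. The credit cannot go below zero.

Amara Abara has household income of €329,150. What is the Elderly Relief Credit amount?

€1,975

Elderly Relief Credit: income exceeds €278,900 by €50,250, which is 17 full-or-partial €3,000 increments; reduction = 17 × €50 = €850, leaving €1,975.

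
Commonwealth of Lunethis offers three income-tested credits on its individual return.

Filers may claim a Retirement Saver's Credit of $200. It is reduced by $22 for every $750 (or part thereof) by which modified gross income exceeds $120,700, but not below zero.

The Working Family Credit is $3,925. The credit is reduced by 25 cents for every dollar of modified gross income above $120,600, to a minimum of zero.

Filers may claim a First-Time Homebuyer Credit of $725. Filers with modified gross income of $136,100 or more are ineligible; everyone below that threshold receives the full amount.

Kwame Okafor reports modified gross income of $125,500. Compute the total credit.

Retirement Saver's Credit: income exceeds $120,700 by $4,800, which is 7 full-or-partial $750 increments; reduction = 7 × $22 = $154, leaving $46.
Working Family Credit: 25% of the $4,900 excess over $120,600 is $1,225; credit = $3,925 − $1,225 = $2,700.
First-Time Homebuyer Credit: $125,500 is below the $136,100 cutoff, so the full $725 applies.
Total: $46 + $2,700 + $725 = $3,471.

$3,471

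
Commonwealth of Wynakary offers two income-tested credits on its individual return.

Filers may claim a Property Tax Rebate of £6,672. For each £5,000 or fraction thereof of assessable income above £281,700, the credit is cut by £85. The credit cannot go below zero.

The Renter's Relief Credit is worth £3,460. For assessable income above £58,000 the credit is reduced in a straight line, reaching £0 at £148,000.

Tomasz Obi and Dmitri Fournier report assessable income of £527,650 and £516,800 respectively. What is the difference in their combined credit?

Tomasz (£527,650): Property Tax Rebate: income exceeds £281,700 by £245,950, which is 50 full-or-partial £5,000 increments; reduction = 50 × £85 = £4,250, leaving £2,422. Renter's Relief Credit: £527,650 is at or above £148,000, so the credit is £0. total £2,422 + £0 = £2,422
Dmitri (£516,800): Property Tax Rebate: income exceeds £281,700 by £235,100, which is 48 full-or-partial £5,000 increments; reduction = 48 × £85 = £4,080, leaving £2,592. Renter's Relief Credit: £516,800 is at or above £148,000, so the credit is £0. total £2,592 + £0 = £2,592
Difference: |£2,422 − £2,592| = £170.

£170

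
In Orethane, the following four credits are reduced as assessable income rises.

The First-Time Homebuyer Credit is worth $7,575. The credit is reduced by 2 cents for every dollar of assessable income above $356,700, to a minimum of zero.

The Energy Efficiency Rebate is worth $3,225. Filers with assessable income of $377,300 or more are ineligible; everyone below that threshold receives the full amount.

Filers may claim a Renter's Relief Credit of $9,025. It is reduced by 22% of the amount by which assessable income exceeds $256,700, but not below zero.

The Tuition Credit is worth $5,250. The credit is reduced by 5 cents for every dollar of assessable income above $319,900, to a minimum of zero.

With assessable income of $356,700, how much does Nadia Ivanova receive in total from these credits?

$14,210

First-Time Homebuyer Credit: $356,700 is at or below the $356,700 threshold, so the full $7,575 applies.
Energy Efficiency Rebate: $356,700 is below the $377,300 cutoff, so the full $3,225 applies.
Renter's Relief Credit: 22% of the $100,000 excess over $256,700 is $22,000 ≥ base, so the credit is $0.
Tuition Credit: 5% of the $36,800 excess over $319,900 is $1,840; credit = $5,250 − $1,840 = $3,410.
Total: $7,575 + $3,225 + $0 + $3,410 = $14,210.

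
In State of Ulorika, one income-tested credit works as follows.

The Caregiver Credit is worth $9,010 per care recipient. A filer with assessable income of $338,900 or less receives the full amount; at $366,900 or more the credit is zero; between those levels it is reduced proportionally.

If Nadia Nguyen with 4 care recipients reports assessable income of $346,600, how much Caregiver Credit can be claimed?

$26,129

Caregiver Credit: base = 4 × $9,010 = $36,040. $346,600 is $7,700 into a $28,000 phase-out range, leaving 20,300/28,000 of the credit: $36,040 × 20,300/28,000 = $26,129.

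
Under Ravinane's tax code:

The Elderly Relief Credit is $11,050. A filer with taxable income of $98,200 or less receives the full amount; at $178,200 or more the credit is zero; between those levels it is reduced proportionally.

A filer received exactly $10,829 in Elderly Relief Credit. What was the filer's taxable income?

$99,800

$10,829 is 10,829/11,050 of the full $11,050, so 221/11,050 of the $80,000 range has been used: income = $98,200 + $80,000 × 221/11,050 = $99,800.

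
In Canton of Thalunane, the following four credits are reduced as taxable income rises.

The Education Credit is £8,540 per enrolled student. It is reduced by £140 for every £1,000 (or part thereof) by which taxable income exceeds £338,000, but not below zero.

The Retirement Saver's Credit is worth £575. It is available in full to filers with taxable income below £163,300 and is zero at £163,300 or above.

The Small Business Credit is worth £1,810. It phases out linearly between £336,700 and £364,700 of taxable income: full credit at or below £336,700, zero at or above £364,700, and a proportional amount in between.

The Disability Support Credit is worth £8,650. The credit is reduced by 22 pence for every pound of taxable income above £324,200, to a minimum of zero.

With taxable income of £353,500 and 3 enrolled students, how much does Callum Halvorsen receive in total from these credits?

£26,308

Education Credit: base = 3 × £8,540 = £25,620. income exceeds £338,000 by £15,500, which is 16 full-or-partial £1,000 increments; reduction = 16 × £140 = £2,240, leaving £23,380.
Retirement Saver's Credit: £353,500 meets or exceeds the £163,300 cutoff, so the credit is £0.
Small Business Credit: £353,500 is £16,800 into a £28,000 phase-out range, leaving 11,200/28,000 of the credit: £1,810 × 11,200/28,000 = £724.
Disability Support Credit: 22% of the £29,300 excess over £324,200 is £6,446; credit = £8,650 − £6,446 = £2,204.
Total: £23,380 + £0 + £724 + £2,204 = £26,308.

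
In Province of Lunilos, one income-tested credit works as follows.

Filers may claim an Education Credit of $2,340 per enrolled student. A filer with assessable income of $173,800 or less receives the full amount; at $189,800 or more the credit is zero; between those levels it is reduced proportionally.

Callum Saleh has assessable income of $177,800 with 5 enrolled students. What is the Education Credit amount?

$8,775

Education Credit: base = 5 × $2,340 = $11,700. $177,800 is $4,000 into a $16,000 phase-out range, leaving 12,000/16,000 of the credit: $11,700 × 12,000/16,000 = $8,775.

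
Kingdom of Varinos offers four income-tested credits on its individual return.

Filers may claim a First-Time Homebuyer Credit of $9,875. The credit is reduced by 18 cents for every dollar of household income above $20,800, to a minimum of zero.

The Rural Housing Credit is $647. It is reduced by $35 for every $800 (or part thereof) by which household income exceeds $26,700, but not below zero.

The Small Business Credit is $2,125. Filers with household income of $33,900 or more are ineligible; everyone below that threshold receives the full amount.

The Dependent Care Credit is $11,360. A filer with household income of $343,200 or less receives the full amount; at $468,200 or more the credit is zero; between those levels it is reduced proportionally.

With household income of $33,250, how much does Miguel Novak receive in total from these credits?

$21,451

First-Time Homebuyer Credit: 18% of the $12,450 excess over $20,800 is $2,241; credit = $9,875 − $2,241 = $7,634.
Rural Housing Credit: income exceeds $26,700 by $6,550, which is 9 full-or-partial $800 increments; reduction = 9 × $35 = $315, leaving $332.
Small Business Credit: $33,250 is below the $33,900 cutoff, so the full $2,125 applies.
Dependent Care Credit: $33,250 is at or below the $343,200 threshold, so the full $11,360 applies.
Total: $7,634 + $332 + $2,125 + $11,360 = $21,451.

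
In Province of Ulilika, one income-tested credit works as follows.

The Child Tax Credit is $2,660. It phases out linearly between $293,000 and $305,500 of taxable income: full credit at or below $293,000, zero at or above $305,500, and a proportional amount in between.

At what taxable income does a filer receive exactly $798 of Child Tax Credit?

$798 is 798/2,660 of the full $2,660, so 1,862/2,660 of the $12,500 range has been used: income = $293,000 + $12,500 × 1,862/2,660 = $301,750.

$301,750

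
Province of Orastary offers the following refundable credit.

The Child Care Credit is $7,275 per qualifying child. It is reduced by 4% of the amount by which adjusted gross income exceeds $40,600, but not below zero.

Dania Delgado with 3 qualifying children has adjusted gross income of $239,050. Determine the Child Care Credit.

Child Care Credit: base = 3 × $7,275 = $21,825. 4% of the $198,450 excess over $40,600 is $7,938; credit = $21,825 − $7,938 = $13,887.

$13,887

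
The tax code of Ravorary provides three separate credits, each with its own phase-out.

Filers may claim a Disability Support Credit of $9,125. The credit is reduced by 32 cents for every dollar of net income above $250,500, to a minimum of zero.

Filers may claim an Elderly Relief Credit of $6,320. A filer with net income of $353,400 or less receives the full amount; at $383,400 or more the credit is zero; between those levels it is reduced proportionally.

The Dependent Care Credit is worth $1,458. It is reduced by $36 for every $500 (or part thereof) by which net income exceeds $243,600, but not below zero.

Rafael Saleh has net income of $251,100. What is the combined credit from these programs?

Disability Support Credit: 32% of the $600 excess over $250,500 is $192; credit = $9,125 − $192 = $8,933.
Elderly Relief Credit: $251,100 is at or below the $353,400 threshold, so the full $6,320 applies.
Dependent Care Credit: income exceeds $243,600 by $7,500, which is 15 full-or-partial $500 increments; reduction = 15 × $36 = $540, leaving $918.
Total: $8,933 + $6,320 + $918 = $16,171.

$16,171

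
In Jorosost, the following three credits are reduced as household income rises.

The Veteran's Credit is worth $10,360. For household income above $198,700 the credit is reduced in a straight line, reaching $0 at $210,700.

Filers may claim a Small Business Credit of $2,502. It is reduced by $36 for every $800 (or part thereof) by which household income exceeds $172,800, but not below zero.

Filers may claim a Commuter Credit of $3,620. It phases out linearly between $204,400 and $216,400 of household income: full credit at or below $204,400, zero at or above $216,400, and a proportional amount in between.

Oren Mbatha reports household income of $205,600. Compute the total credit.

$8,687

Veteran's Credit: $205,600 is $6,900 into a $12,000 phase-out range, leaving 5,100/12,000 of the credit: $10,360 × 5,100/12,000 = $4,403.
Small Business Credit: income exceeds $172,800 by $32,800, which is 41 full-or-partial $800 increments; reduction = 41 × $36 = $1,476, leaving $1,026.
Commuter Credit: $205,600 is $1,200 into a $12,000 phase-out range, leaving 10,800/12,000 of the credit: $3,620 × 10,800/12,000 = $3,258.
Total: $4,403 + $1,026 + $3,258 = $8,687.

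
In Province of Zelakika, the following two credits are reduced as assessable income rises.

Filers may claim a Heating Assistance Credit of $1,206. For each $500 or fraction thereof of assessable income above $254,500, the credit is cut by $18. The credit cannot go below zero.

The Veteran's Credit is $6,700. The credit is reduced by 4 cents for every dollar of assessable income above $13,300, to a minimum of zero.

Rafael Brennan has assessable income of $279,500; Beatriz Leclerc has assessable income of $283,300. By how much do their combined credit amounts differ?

Rafael ($279,500): Heating Assistance Credit: income exceeds $254,500 by $25,000, which is 50 full-or-partial $500 increments; reduction = 50 × $18 = $900, leaving $306. Veteran's Credit: 4% of the $266,200 excess over $13,300 is $10,648 ≥ base, so the credit is $0. total $306 + $0 = $306
Beatriz ($283,300): Heating Assistance Credit: income exceeds $254,500 by $28,800, which is 58 full-or-partial $500 increments; reduction = 58 × $18 = $1,044, leaving $162. Veteran's Credit: 4% of the $270,000 excess over $13,300 is $10,800 ≥ base, so the credit is $0. total $162 + $0 = $162
Difference: |$306 − $162| = $144.

$144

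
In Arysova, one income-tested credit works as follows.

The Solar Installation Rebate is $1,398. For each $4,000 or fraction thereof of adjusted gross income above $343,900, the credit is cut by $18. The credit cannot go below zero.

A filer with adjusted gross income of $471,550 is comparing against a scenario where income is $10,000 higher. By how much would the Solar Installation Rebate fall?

At $471,550 — income exceeds $343,900 by $127,650, which is 32 full-or-partial $4,000 increments; reduction = 32 × $18 = $576, leaving $822.
At $481,550 — income exceeds $343,900 by $137,650, which is 35 full-or-partial $4,000 increments; reduction = 35 × $18 = $630, leaving $768.
Lost: $822 − $768 = $54.

$54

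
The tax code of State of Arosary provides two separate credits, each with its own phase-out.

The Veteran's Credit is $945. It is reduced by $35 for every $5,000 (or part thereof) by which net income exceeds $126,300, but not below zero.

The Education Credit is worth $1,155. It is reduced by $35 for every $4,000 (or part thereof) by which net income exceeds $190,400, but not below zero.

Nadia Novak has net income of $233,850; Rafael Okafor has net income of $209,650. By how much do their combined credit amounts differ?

Nadia ($233,850): Veteran's Credit: income exceeds $126,300 by $107,550, which is 22 full-or-partial $5,000 increments; reduction = 22 × $35 = $770, leaving $175. Education Credit: income exceeds $190,400 by $43,450, which is 11 full-or-partial $4,000 increments; reduction = 11 × $35 = $385, leaving $770. total $175 + $770 = $945
Rafael ($209,650): Veteran's Credit: income exceeds $126,300 by $83,350, which is 17 full-or-partial $5,000 increments; reduction = 17 × $35 = $595, leaving $350. Education Credit: income exceeds $190,400 by $19,250, which is 5 full-or-partial $4,000 increments; reduction = 5 × $35 = $175, leaving $980. total $350 + $980 = $1,330
Difference: |$945 − $1,330| = $385.

$385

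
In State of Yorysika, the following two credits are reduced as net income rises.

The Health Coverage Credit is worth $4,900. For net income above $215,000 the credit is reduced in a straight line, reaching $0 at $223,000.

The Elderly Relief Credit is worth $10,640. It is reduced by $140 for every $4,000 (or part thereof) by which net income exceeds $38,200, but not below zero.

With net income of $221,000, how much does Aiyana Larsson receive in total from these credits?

$5,425

Health Coverage Credit: $221,000 is $6,000 into a $8,000 phase-out range, leaving 2,000/8,000 of the credit: $4,900 × 2,000/8,000 = $1,225.
Elderly Relief Credit: income exceeds $38,200 by $182,800, which is 46 full-or-partial $4,000 increments; reduction = 46 × $140 = $6,440, leaving $4,200.
Total: $1,225 + $4,200 = $5,425.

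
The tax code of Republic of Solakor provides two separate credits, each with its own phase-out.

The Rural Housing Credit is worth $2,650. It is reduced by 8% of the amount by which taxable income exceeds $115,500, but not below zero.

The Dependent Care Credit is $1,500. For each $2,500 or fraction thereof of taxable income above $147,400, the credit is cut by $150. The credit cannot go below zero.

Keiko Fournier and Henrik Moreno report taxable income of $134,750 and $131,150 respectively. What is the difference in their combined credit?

Keiko ($134,750): Rural Housing Credit: 8% of the $19,250 excess over $115,500 is $1,540; credit = $2,650 − $1,540 = $1,110. Dependent Care Credit: $134,750 is at or below the $147,400 threshold, so the full $1,500 applies. total $1,110 + $1,500 = $2,610
Henrik ($131,150): Rural Housing Credit: 8% of the $15,650 excess over $115,500 is $1,252; credit = $2,650 − $1,252 = $1,398. Dependent Care Credit: $131,150 is at or below the $147,400 threshold, so the full $1,500 applies. total $1,398 + $1,500 = $2,898
Difference: |$2,610 − $2,898| = $288.

$288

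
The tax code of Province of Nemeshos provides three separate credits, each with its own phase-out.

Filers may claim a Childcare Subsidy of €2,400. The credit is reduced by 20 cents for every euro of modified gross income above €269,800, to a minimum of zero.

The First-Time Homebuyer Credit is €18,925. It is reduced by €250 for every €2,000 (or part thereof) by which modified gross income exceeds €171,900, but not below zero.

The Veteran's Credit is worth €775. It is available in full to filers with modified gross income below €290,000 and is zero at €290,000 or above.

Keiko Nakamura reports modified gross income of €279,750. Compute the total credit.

€6,610

Childcare Subsidy: 20% of the €9,950 excess over €269,800 is €1,990; credit = €2,400 − €1,990 = €410.
First-Time Homebuyer Credit: income exceeds €171,900 by €107,850, which is 54 full-or-partial €2,000 increments; reduction = 54 × €250 = €13,500, leaving €5,425.
Veteran's Credit: €279,750 is below the €290,000 cutoff, so the full €775 applies.
Total: €410 + €5,425 + €775 = €6,610.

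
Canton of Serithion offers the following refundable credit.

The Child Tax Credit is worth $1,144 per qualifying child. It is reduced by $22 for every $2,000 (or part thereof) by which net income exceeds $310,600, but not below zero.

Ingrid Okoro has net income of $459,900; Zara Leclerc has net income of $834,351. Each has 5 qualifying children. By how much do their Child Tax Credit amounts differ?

Ingrid ($459,900): Child Tax Credit: base = 5 × $1,144 = $5,720. income exceeds $310,600 by $149,300, which is 75 full-or-partial $2,000 increments; reduction = 75 × $22 = $1,650, leaving $4,070.
Zara ($834,351): Child Tax Credit: base = 5 × $1,144 = $5,720. income exceeds $310,600 by $523,751 → 262 increments × $22 = $5,764 ≥ base, so the credit is $0.
Difference: |$4,070 − $0| = $4,070.

$4,070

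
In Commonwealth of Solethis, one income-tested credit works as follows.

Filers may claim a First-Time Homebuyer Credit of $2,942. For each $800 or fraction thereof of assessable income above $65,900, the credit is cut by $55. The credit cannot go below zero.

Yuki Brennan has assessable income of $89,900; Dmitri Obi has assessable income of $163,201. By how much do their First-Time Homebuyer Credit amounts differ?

Yuki ($89,900): First-Time Homebuyer Credit: income exceeds $65,900 by $24,000, which is 30 full-or-partial $800 increments; reduction = 30 × $55 = $1,650, leaving $1,292.
Dmitri ($163,201): First-Time Homebuyer Credit: income exceeds $65,900 by $97,301 → 122 increments × $55 = $6,710 ≥ base, so the credit is $0.
Difference: |$1,292 − $0| = $1,292.

$1,292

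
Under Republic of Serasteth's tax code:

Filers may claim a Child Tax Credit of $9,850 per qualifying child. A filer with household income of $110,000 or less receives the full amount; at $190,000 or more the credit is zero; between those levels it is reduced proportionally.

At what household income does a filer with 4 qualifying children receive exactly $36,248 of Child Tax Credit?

Full credit = 4 × $9,850 = $39,400.
$36,248 is 36,248/39,400 of the full $39,400, so 3,152/39,400 of the $80,000 range has been used: income = $110,000 + $80,000 × 3,152/39,400 = $116,400.

$116,400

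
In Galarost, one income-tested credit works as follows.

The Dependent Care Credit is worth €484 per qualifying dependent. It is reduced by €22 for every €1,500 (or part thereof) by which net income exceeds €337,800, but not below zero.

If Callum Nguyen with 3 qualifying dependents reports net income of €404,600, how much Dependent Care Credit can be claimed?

Dependent Care Credit: base = 3 × €484 = €1,452. income exceeds €337,800 by €66,800, which is 45 full-or-partial €1,500 increments; reduction = 45 × €22 = €990, leaving €462.

€462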